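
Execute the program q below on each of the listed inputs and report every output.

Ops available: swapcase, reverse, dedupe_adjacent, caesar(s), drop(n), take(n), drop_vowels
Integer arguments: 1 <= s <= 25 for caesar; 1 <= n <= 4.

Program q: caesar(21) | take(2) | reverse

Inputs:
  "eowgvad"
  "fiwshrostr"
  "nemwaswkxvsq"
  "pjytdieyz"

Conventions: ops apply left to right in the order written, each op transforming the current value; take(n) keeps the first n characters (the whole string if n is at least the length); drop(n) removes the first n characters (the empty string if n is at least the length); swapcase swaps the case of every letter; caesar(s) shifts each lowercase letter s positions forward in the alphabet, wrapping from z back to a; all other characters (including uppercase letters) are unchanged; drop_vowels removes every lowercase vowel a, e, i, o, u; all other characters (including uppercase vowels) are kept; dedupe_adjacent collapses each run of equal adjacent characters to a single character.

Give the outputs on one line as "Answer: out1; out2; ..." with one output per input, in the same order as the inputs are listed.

"jz"; "da"; "zi"; "ek"

Execution, op by op:
  "eowgvad" -> "zjrbqvy" -> "zj" -> "jz"
  "fiwshrostr" -> "adrncmjnom" -> "ad" -> "da"
  "nemwaswkxvsq" -> "izhrvnrfsqnl" -> "iz" -> "zi"
  "pjytdieyz" -> "ketoydztu" -> "ke" -> "ek"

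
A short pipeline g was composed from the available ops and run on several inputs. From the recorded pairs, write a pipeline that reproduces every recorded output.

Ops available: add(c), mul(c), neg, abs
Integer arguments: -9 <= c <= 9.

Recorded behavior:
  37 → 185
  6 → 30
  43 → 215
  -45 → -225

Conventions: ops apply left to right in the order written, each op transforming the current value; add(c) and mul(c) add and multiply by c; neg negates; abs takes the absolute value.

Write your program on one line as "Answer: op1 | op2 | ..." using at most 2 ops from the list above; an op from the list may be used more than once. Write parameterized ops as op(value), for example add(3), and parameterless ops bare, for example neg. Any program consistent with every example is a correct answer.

neg | mul(-5)

Check, running the answer program on each example:
  37 -> -37 -> 185
  6 -> -6 -> 30
  43 -> -43 -> 215
  -45 -> 45 -> -225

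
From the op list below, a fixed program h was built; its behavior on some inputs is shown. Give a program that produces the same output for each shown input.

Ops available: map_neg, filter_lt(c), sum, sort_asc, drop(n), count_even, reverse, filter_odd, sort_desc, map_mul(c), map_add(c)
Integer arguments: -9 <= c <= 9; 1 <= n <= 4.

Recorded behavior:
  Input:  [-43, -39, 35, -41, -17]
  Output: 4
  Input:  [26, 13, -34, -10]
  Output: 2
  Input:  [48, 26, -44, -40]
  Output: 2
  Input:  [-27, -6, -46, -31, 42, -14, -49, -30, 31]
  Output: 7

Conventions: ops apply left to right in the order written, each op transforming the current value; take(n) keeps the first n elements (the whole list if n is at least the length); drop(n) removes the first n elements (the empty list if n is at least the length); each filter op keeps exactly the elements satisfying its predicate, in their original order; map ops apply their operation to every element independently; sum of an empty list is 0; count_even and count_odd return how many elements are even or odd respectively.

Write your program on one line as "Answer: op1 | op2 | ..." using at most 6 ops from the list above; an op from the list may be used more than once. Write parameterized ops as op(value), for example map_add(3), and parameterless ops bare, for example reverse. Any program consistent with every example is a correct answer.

map_mul(-7) | map_mul(-6) | map_mul(9) | sort_asc | filter_lt(3) | count_even

Check, running the answer program on each example:
  [-43, -39, 35, -41, -17] -> [301, 273, -245, 287, 119] -> [-1806, -1638, 1470, -1722, -714] -> [-16254, -14742, 13230, -15498, -6426] -> [-16254, -15498, -14742, -6426, 13230] -> [-16254, -15498, -14742, -6426] -> 4
  [26, 13, -34, -10] -> [-182, -91, 238, 70] -> [1092, 546, -1428, -420] -> [9828, 4914, -12852, -3780] -> [-12852, -3780, 4914, 9828] -> [-12852, -3780] -> 2
  [48, 26, -44, -40] -> [-336, -182, 308, 280] -> [2016, 1092, -1848, -1680] -> [18144, 9828, -16632, -15120] -> [-16632, -15120, 9828, 18144] -> [-16632, -15120] -> 2
  [-27, -6, -46, -31, 42, -14, -49, -30, 31] -> [189, 42, 322, 217, -294, 98, 343, 210, -217] -> [-1134, -252, -1932, -1302, 1764, -588, -2058, -1260, 1302] -> [-10206, -2268, -17388, -11718, 15876, -5292, -18522, -11340, 11718] -> [-18522, -17388, -11718, -11340, -10206, -5292, -2268, 11718, 15876] -> [-18522, -17388, -11718, -11340, -10206, -5292, -2268] -> 7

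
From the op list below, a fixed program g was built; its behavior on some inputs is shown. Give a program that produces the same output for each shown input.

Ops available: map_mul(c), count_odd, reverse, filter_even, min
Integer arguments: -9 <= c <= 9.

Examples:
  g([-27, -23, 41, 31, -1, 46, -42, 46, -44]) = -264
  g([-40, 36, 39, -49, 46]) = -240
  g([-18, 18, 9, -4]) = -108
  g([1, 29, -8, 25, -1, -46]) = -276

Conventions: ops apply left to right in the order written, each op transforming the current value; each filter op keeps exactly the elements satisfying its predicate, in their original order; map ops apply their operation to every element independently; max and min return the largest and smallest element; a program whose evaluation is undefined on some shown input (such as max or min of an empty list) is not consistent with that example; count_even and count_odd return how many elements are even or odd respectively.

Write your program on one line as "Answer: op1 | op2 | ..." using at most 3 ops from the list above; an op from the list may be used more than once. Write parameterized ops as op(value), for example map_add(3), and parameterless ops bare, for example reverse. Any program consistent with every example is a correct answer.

filter_even | map_mul(6) | min

Check, running the answer program on each example:
  [-27, -23, 41, 31, -1, 46, -42, 46, -44] -> [46, -42, 46, -44] -> [276, -252, 276, -264] -> -264
  [-40, 36, 39, -49, 46] -> [-40, 36, 46] -> [-240, 216, 276] -> -240
  [-18, 18, 9, -4] -> [-18, 18, -4] -> [-108, 108, -24] -> -108
  [1, 29, -8, 25, -1, -46] -> [-8, -46] -> [-48, -276] -> -276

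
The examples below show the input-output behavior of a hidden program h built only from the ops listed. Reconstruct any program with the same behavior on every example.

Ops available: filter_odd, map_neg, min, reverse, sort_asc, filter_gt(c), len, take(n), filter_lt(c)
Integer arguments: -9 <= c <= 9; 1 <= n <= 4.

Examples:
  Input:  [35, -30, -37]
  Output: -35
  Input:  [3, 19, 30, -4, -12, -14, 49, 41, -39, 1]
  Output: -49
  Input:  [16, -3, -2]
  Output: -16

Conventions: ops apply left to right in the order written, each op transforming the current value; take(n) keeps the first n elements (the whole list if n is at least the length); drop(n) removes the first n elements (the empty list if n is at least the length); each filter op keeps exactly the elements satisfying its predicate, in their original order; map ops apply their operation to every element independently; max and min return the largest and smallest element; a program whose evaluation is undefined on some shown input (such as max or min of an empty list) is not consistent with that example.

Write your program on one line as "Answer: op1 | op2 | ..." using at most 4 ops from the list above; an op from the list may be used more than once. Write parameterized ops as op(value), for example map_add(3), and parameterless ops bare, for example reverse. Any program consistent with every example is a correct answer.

map_neg | filter_lt(-5) | sort_asc | min

Check, running the answer program on each example:
  [35, -30, -37] -> [-35, 30, 37] -> [-35] -> [-35] -> -35
  [3, 19, 30, -4, -12, -14, 49, 41, -39, 1] -> [-3, -19, -30, 4, 12, 14, -49, -41, 39, -1] -> [-19, -30, -49, -41] -> [-49, -41, -30, -19] -> -49
  [16, -3, -2] -> [-16, 3, 2] -> [-16] -> [-16] -> -16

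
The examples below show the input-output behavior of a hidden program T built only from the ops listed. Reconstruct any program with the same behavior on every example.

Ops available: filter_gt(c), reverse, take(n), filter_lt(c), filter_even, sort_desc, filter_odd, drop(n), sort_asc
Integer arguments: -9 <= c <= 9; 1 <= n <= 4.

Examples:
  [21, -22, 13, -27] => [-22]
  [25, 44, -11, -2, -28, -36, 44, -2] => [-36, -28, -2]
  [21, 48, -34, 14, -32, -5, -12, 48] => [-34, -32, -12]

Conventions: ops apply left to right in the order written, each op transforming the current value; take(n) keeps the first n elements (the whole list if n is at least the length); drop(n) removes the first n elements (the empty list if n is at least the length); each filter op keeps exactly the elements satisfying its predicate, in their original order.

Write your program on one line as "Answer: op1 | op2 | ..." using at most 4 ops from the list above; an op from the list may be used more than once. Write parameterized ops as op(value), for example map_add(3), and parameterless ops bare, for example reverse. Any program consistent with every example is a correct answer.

sort_asc | filter_even | take(3)

Check, running the answer program on each example:
  [21, -22, 13, -27] -> [-27, -22, 13, 21] -> [-22] -> [-22]
  [25, 44, -11, -2, -28, -36, 44, -2] -> [-36, -28, -11, -2, -2, 25, 44, 44] -> [-36, -28, -2, -2, 44, 44] -> [-36, -28, -2]
  [21, 48, -34, 14, -32, -5, -12, 48] -> [-34, -32, -12, -5, 14, 21, 48, 48] -> [-34, -32, -12, 14, 48, 48] -> [-34, -32, -12]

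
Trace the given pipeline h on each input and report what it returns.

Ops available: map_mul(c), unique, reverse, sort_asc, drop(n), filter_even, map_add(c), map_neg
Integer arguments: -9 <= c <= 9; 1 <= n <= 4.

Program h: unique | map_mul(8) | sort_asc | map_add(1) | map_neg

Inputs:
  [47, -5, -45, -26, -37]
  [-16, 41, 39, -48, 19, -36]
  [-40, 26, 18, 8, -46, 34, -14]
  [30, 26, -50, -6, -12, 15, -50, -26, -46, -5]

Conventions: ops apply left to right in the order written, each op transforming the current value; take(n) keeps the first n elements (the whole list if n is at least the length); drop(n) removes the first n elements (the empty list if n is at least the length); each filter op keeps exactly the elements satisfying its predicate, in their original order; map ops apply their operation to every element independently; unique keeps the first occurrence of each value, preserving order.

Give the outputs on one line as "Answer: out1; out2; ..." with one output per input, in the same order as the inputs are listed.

Execution, op by op:
  [47, -5, -45, -26, -37] -> [47, -5, -45, -26, -37] -> [376, -40, -360, -208, -296] -> [-360, -296, -208, -40, 376] -> [-359, -295, -207, -39, 377] -> [359, 295, 207, 39, -377]
  [-16, 41, 39, -48, 19, -36] -> [-16, 41, 39, -48, 19, -36] -> [-128, 328, 312, -384, 152, -288] -> [-384, -288, -128, 152, 312, 328] -> [-383, -287, -127, 153, 313, 329] -> [383, 287, 127, -153, -313, -329]
  [-40, 26, 18, 8, -46, 34, -14] -> [-40, 26, 18, 8, -46, 34, -14] -> [-320, 208, 144, 64, -368, 272, -112] -> [-368, -320, -112, 64, 144, 208, 272] -> [-367, -319, -111, 65, 145, 209, 273] -> [367, 319, 111, -65, -145, -209, -273]
  [30, 26, -50, -6, -12, 15, -50, -26, -46, -5] -> [30, 26, -50, -6, -12, 15, -26, -46, -5] -> [240, 208, -400, -48, -96, 120, -208, -368, -40] -> [-400, -368, -208, -96, -48, -40, 120, 208, 240] -> [-399, -367, -207, -95, -47, -39, 121, 209, 241] -> [399, 367, 207, 95, 47, 39, -121, -209, -241]

[359, 295, 207, 39, -377]; [383, 287, 127, -153, -313, -329]; [367, 319, 111, -65, -145, -209, -273]; [399, 367, 207, 95, 47, 39, -121, -209, -241]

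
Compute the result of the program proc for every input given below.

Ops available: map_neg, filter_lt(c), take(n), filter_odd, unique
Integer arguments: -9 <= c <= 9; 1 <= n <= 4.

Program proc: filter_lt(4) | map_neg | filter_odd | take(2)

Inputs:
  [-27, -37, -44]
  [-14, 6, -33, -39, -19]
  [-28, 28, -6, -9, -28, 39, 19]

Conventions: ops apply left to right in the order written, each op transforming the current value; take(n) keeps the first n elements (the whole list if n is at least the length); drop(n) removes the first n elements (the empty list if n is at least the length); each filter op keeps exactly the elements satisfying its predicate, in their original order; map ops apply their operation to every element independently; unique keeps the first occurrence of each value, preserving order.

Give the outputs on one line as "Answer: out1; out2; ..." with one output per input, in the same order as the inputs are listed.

Execution, op by op:
  [-27, -37, -44] -> [-27, -37, -44] -> [27, 37, 44] -> [27, 37] -> [27, 37]
  [-14, 6, -33, -39, -19] -> [-14, -33, -39, -19] -> [14, 33, 39, 19] -> [33, 39, 19] -> [33, 39]
  [-28, 28, -6, -9, -28, 39, 19] -> [-28, -6, -9, -28] -> [28, 6, 9, 28] -> [9] -> [9]

[27, 37]; [33, 39]; [9]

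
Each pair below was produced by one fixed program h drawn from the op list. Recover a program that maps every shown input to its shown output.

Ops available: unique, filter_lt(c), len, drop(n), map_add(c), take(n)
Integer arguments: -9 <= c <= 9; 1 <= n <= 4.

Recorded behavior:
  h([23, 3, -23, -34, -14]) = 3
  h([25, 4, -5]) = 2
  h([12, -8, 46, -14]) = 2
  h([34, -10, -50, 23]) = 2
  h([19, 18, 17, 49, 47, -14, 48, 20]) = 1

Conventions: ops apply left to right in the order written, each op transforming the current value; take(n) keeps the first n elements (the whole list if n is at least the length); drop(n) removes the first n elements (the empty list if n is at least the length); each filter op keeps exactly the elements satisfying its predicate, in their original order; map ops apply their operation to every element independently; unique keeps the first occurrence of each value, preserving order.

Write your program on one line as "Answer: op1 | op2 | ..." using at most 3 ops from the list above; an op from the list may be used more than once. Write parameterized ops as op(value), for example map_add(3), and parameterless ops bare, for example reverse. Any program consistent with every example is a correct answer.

filter_lt(9) | take(3) | len

Check, running the answer program on each example:
  [23, 3, -23, -34, -14] -> [3, -23, -34, -14] -> [3, -23, -34] -> 3
  [25, 4, -5] -> [4, -5] -> [4, -5] -> 2
  [12, -8, 46, -14] -> [-8, -14] -> [-8, -14] -> 2
  [34, -10, -50, 23] -> [-10, -50] -> [-10, -50] -> 2
  [19, 18, 17, 49, 47, -14, 48, 20] -> [-14] -> [-14] -> 1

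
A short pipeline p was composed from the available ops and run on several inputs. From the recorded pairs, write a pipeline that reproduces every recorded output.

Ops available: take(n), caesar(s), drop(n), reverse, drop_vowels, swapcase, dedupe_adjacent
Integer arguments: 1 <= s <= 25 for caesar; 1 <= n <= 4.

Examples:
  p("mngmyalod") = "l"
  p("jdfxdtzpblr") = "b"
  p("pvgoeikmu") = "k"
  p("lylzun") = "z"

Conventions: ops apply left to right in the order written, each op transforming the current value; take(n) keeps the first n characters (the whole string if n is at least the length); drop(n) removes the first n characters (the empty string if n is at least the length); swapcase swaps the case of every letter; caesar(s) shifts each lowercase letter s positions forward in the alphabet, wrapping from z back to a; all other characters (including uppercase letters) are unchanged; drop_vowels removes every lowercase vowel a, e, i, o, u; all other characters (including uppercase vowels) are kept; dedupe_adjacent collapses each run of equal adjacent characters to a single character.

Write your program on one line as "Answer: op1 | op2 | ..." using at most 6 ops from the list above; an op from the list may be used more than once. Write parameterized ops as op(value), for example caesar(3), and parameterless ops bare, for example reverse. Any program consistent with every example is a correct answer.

reverse | swapcase | take(3) | drop(2) | swapcase

Check, running the answer program on each example:
  "mngmyalod" -> "dolaymgnm" -> "DOLAYMGNM" -> "DOL" -> "L" -> "l"
  "jdfxdtzpblr" -> "rlbpztdxfdj" -> "RLBPZTDXFDJ" -> "RLB" -> "B" -> "b"
  "pvgoeikmu" -> "umkieogvp" -> "UMKIEOGVP" -> "UMK" -> "K" -> "k"
  "lylzun" -> "nuzlyl" -> "NUZLYL" -> "NUZ" -> "Z" -> "z"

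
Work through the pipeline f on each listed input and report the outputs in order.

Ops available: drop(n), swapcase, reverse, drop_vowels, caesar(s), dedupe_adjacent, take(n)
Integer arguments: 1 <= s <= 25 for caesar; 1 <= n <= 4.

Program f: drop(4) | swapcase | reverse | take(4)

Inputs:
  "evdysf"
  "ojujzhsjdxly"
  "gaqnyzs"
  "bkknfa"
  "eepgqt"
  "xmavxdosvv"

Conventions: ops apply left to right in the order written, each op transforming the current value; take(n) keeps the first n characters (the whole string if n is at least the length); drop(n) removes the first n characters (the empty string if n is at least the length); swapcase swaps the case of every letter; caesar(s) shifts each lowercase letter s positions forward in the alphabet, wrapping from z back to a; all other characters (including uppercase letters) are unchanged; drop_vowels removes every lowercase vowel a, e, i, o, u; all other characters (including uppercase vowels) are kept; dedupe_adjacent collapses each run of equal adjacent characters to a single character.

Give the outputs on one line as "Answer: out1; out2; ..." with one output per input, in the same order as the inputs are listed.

"FS"; "YLXD"; "SZY"; "AF"; "TQ"; "VVSO"

Execution, op by op:
  "evdysf" -> "sf" -> "SF" -> "FS" -> "FS"
  "ojujzhsjdxly" -> "zhsjdxly" -> "ZHSJDXLY" -> "YLXDJSHZ" -> "YLXD"
  "gaqnyzs" -> "yzs" -> "YZS" -> "SZY" -> "SZY"
  "bkknfa" -> "fa" -> "FA" -> "AF" -> "AF"
  "eepgqt" -> "qt" -> "QT" -> "TQ" -> "TQ"
  "xmavxdosvv" -> "xdosvv" -> "XDOSVV" -> "VVSODX" -> "VVSO"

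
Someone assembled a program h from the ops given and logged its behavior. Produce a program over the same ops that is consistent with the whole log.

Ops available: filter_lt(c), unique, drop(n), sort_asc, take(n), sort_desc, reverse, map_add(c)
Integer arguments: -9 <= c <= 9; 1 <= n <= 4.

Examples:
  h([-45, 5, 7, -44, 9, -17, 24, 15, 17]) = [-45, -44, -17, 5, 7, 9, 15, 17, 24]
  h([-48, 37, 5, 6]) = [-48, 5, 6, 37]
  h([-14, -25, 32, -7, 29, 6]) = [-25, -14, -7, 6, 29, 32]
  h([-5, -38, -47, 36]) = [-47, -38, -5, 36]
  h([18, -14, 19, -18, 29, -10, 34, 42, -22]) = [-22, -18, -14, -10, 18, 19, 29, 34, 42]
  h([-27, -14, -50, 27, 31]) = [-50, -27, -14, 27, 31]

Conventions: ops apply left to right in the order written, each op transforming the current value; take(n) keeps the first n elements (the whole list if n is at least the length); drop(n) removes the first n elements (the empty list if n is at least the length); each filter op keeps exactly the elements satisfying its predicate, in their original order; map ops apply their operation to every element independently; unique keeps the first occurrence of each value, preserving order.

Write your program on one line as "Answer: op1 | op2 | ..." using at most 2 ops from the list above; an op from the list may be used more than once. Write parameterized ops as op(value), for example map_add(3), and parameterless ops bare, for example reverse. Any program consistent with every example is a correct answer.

sort_desc | reverse

Check, running the answer program on each example:
  [-45, 5, 7, -44, 9, -17, 24, 15, 17] -> [24, 17, 15, 9, 7, 5, -17, -44, -45] -> [-45, -44, -17, 5, 7, 9, 15, 17, 24]
  [-48, 37, 5, 6] -> [37, 6, 5, -48] -> [-48, 5, 6, 37]
  [-14, -25, 32, -7, 29, 6] -> [32, 29, 6, -7, -14, -25] -> [-25, -14, -7, 6, 29, 32]
  [-5, -38, -47, 36] -> [36, -5, -38, -47] -> [-47, -38, -5, 36]
  [18, -14, 19, -18, 29, -10, 34, 42, -22] -> [42, 34, 29, 19, 18, -10, -14, -18, -22] -> [-22, -18, -14, -10, 18, 19, 29, 34, 42]
  [-27, -14, -50, 27, 31] -> [31, 27, -14, -27, -50] -> [-50, -27, -14, 27, 31]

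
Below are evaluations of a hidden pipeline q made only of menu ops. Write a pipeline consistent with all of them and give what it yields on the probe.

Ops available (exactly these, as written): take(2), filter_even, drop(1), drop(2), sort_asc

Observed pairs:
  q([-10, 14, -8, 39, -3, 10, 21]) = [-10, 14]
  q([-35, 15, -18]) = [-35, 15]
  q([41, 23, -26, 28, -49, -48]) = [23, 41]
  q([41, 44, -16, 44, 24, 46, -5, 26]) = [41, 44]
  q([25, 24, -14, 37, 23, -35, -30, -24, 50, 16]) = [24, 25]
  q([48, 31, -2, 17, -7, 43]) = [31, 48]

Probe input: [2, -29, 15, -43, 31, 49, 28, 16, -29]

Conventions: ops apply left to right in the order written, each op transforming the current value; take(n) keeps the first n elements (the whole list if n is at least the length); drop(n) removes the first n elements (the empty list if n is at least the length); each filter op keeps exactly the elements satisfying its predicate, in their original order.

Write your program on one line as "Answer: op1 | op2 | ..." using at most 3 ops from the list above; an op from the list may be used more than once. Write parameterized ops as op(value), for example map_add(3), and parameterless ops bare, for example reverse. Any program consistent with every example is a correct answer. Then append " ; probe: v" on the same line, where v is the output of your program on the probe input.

take(2) | sort_asc ; probe: [-29, 2]

Check, running the answer program on each example:
  [-10, 14, -8, 39, -3, 10, 21] -> [-10, 14] -> [-10, 14]
  [-35, 15, -18] -> [-35, 15] -> [-35, 15]
  [41, 23, -26, 28, -49, -48] -> [41, 23] -> [23, 41]
  [41, 44, -16, 44, 24, 46, -5, 26] -> [41, 44] -> [41, 44]
  [25, 24, -14, 37, 23, -35, -30, -24, 50, 16] -> [25, 24] -> [24, 25]
  [48, 31, -2, 17, -7, 43] -> [48, 31] -> [31, 48]
  probe: [2, -29, 15, -43, 31, 49, 28, 16, -29] -> [2, -29] -> [-29, 2]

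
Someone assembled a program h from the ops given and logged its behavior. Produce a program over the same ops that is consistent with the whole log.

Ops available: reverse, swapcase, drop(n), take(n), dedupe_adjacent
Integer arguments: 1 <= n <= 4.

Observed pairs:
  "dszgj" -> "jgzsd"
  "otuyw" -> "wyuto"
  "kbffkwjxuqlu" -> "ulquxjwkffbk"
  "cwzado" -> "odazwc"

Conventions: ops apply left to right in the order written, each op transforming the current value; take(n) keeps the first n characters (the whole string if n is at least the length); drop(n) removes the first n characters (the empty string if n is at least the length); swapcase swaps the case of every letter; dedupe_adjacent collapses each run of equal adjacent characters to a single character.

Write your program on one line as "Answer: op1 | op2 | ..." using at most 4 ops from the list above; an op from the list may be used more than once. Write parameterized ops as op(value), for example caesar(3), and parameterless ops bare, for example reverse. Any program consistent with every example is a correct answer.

swapcase | reverse | swapcase

Check, running the answer program on each example:
  "dszgj" -> "DSZGJ" -> "JGZSD" -> "jgzsd"
  "otuyw" -> "OTUYW" -> "WYUTO" -> "wyuto"
  "kbffkwjxuqlu" -> "KBFFKWJXUQLU" -> "ULQUXJWKFFBK" -> "ulquxjwkffbk"
  "cwzado" -> "CWZADO" -> "ODAZWC" -> "odazwc"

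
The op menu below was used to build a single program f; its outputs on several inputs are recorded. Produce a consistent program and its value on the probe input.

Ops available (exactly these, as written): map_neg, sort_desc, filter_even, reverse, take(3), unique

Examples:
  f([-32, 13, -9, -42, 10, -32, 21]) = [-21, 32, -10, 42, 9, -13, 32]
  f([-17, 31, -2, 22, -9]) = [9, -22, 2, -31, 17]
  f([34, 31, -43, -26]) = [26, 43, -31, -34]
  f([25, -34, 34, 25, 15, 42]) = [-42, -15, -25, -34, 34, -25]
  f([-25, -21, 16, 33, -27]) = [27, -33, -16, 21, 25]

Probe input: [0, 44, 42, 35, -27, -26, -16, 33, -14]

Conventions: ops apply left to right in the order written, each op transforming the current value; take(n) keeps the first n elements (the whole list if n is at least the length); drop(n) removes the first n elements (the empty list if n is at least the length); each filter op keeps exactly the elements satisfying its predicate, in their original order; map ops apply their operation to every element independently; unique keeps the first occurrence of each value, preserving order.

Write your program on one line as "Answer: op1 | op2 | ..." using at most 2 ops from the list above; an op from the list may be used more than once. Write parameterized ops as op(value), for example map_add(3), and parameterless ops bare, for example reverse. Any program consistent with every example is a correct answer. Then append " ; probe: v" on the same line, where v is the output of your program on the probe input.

map_neg | reverse ; probe: [14, -33, 16, 26, 27, -35, -42, -44, 0]

Check, running the answer program on each example:
  [-32, 13, -9, -42, 10, -32, 21] -> [32, -13, 9, 42, -10, 32, -21] -> [-21, 32, -10, 42, 9, -13, 32]
  [-17, 31, -2, 22, -9] -> [17, -31, 2, -22, 9] -> [9, -22, 2, -31, 17]
  [34, 31, -43, -26] -> [-34, -31, 43, 26] -> [26, 43, -31, -34]
  [25, -34, 34, 25, 15, 42] -> [-25, 34, -34, -25, -15, -42] -> [-42, -15, -25, -34, 34, -25]
  [-25, -21, 16, 33, -27] -> [25, 21, -16, -33, 27] -> [27, -33, -16, 21, 25]
  probe: [0, 44, 42, 35, -27, -26, -16, 33, -14] -> [0, -44, -42, -35, 27, 26, 16, -33, 14] -> [14, -33, 16, 26, 27, -35, -42, -44, 0]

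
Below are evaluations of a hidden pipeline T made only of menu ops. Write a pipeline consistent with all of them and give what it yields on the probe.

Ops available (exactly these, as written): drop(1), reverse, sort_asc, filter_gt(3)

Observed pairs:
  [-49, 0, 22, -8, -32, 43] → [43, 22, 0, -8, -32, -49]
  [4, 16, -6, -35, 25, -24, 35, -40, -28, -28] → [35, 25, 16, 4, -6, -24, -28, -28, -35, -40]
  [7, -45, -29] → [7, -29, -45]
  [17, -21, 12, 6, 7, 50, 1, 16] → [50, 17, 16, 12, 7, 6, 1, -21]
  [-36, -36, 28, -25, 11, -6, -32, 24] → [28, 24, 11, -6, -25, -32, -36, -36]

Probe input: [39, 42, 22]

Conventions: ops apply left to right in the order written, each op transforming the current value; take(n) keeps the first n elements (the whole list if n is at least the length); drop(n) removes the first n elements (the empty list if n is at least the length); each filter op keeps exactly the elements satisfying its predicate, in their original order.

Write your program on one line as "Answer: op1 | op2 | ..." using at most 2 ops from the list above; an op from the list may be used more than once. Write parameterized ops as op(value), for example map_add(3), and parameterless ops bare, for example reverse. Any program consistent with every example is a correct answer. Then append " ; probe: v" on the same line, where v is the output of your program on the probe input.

sort_asc | reverse ; probe: [42, 39, 22]

Check, running the answer program on each example:
  [-49, 0, 22, -8, -32, 43] -> [-49, -32, -8, 0, 22, 43] -> [43, 22, 0, -8, -32, -49]
  [4, 16, -6, -35, 25, -24, 35, -40, -28, -28] -> [-40, -35, -28, -28, -24, -6, 4, 16, 25, 35] -> [35, 25, 16, 4, -6, -24, -28, -28, -35, -40]
  [7, -45, -29] -> [-45, -29, 7] -> [7, -29, -45]
  [17, -21, 12, 6, 7, 50, 1, 16] -> [-21, 1, 6, 7, 12, 16, 17, 50] -> [50, 17, 16, 12, 7, 6, 1, -21]
  [-36, -36, 28, -25, 11, -6, -32, 24] -> [-36, -36, -32, -25, -6, 11, 24, 28] -> [28, 24, 11, -6, -25, -32, -36, -36]
  probe: [39, 42, 22] -> [22, 39, 42] -> [42, 39, 22]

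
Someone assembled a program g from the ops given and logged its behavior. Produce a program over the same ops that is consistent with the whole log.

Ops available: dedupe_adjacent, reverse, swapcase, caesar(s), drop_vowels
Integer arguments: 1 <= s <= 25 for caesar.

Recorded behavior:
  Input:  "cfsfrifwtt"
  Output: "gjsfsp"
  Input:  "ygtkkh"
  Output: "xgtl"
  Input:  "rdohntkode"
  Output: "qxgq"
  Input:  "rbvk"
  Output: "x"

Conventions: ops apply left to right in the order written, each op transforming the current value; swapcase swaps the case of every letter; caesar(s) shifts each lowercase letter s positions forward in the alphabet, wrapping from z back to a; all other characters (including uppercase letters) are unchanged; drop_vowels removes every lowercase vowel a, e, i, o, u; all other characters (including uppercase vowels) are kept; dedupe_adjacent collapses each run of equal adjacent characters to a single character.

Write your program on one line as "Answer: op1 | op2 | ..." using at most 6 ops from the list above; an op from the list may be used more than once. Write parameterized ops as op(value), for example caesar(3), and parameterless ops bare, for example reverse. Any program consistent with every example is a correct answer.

drop_vowels | reverse | caesar(13) | drop_vowels | dedupe_adjacent

Check, running the answer program on each example:
  "cfsfrifwtt" -> "cfsfrfwtt" -> "ttwfrfsfc" -> "ggjsesfsp" -> "ggjssfsp" -> "gjsfsp"
  "ygtkkh" -> "ygtkkh" -> "hkktgy" -> "uxxgtl" -> "xxgtl" -> "xgtl"
  "rdohntkode" -> "rdhntkd" -> "dktnhdr" -> "qxgauqe" -> "qxgq" -> "qxgq"
  "rbvk" -> "rbvk" -> "kvbr" -> "xioe" -> "x" -> "x"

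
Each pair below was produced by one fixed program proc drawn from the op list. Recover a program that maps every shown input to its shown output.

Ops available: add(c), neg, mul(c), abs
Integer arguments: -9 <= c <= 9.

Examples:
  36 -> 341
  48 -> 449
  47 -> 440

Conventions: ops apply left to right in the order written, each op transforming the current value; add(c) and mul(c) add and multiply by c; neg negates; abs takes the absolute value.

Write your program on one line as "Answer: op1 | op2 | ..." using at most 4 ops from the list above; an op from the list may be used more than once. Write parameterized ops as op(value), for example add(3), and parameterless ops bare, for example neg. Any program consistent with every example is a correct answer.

mul(9) | add(4) | add(5) | add(8)

Check, running the answer program on each example:
  36 -> 324 -> 328 -> 333 -> 341
  48 -> 432 -> 436 -> 441 -> 449
  47 -> 423 -> 427 -> 432 -> 440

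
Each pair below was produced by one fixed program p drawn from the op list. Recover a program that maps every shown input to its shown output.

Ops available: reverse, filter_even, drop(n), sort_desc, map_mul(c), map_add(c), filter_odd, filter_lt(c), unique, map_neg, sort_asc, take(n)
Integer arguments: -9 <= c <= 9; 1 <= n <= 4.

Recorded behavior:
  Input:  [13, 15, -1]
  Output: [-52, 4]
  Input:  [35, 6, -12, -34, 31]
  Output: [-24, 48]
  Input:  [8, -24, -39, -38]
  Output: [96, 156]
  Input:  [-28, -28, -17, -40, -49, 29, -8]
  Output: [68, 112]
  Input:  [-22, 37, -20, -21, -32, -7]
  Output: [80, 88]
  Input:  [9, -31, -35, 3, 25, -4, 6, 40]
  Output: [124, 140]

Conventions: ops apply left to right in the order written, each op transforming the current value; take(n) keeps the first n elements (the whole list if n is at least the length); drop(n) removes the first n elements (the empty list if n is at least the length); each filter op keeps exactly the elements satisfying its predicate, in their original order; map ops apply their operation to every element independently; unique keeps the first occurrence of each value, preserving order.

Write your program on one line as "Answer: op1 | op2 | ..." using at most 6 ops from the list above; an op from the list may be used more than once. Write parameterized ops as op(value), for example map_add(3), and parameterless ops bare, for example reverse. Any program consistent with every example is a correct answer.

take(3) | sort_asc | unique | take(2) | map_mul(-4) | sort_asc

Check, running the answer program on each example:
  [13, 15, -1] -> [13, 15, -1] -> [-1, 13, 15] -> [-1, 13, 15] -> [-1, 13] -> [4, -52] -> [-52, 4]
  [35, 6, -12, -34, 31] -> [35, 6, -12] -> [-12, 6, 35] -> [-12, 6, 35] -> [-12, 6] -> [48, -24] -> [-24, 48]
  [8, -24, -39, -38] -> [8, -24, -39] -> [-39, -24, 8] -> [-39, -24, 8] -> [-39, -24] -> [156, 96] -> [96, 156]
  [-28, -28, -17, -40, -49, 29, -8] -> [-28, -28, -17] -> [-28, -28, -17] -> [-28, -17] -> [-28, -17] -> [112, 68] -> [68, 112]
  [-22, 37, -20, -21, -32, -7] -> [-22, 37, -20] -> [-22, -20, 37] -> [-22, -20, 37] -> [-22, -20] -> [88, 80] -> [80, 88]
  [9, -31, -35, 3, 25, -4, 6, 40] -> [9, -31, -35] -> [-35, -31, 9] -> [-35, -31, 9] -> [-35, -31] -> [140, 124] -> [124, 140]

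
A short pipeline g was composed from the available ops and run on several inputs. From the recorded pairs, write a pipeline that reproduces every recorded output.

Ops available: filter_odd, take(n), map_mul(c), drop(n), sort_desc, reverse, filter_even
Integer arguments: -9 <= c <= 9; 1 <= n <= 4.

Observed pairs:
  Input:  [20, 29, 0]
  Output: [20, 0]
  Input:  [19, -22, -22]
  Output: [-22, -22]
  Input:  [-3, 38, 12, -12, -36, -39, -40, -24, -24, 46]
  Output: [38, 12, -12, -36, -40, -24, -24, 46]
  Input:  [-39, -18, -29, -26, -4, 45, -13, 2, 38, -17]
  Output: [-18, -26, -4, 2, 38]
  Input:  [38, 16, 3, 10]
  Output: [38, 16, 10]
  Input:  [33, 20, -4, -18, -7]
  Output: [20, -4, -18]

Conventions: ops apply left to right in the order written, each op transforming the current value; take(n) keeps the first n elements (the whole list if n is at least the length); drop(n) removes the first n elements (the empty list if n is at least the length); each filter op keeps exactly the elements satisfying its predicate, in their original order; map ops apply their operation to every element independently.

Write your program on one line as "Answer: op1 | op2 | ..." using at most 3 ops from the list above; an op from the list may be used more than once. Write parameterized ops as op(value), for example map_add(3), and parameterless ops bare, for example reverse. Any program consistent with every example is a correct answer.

reverse | filter_even | reverse

Check, running the answer program on each example:
  [20, 29, 0] -> [0, 29, 20] -> [0, 20] -> [20, 0]
  [19, -22, -22] -> [-22, -22, 19] -> [-22, -22] -> [-22, -22]
  [-3, 38, 12, -12, -36, -39, -40, -24, -24, 46] -> [46, -24, -24, -40, -39, -36, -12, 12, 38, -3] -> [46, -24, -24, -40, -36, -12, 12, 38] -> [38, 12, -12, -36, -40, -24, -24, 46]
  [-39, -18, -29, -26, -4, 45, -13, 2, 38, -17] -> [-17, 38, 2, -13, 45, -4, -26, -29, -18, -39] -> [38, 2, -4, -26, -18] -> [-18, -26, -4, 2, 38]
  [38, 16, 3, 10] -> [10, 3, 16, 38] -> [10, 16, 38] -> [38, 16, 10]
  [33, 20, -4, -18, -7] -> [-7, -18, -4, 20, 33] -> [-18, -4, 20] -> [20, -4, -18]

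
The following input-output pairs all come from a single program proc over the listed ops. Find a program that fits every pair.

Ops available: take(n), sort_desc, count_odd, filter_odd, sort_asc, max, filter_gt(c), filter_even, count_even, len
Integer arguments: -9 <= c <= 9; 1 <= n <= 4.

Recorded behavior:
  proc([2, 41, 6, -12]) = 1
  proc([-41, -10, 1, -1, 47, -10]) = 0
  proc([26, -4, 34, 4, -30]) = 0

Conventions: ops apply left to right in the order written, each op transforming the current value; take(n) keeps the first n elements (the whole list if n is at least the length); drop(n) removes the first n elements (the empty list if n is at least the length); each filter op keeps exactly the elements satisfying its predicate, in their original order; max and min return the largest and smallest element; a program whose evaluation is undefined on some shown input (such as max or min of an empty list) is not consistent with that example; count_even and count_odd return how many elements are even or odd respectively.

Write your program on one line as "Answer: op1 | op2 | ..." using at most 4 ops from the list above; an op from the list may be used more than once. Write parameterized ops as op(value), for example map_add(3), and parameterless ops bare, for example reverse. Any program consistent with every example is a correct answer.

take(3) | filter_gt(3) | sort_asc | count_odd

Check, running the answer program on each example:
  [2, 41, 6, -12] -> [2, 41, 6] -> [41, 6] -> [6, 41] -> 1
  [-41, -10, 1, -1, 47, -10] -> [-41, -10, 1] -> [] -> [] -> 0
  [26, -4, 34, 4, -30] -> [26, -4, 34] -> [26, 34] -> [26, 34] -> 0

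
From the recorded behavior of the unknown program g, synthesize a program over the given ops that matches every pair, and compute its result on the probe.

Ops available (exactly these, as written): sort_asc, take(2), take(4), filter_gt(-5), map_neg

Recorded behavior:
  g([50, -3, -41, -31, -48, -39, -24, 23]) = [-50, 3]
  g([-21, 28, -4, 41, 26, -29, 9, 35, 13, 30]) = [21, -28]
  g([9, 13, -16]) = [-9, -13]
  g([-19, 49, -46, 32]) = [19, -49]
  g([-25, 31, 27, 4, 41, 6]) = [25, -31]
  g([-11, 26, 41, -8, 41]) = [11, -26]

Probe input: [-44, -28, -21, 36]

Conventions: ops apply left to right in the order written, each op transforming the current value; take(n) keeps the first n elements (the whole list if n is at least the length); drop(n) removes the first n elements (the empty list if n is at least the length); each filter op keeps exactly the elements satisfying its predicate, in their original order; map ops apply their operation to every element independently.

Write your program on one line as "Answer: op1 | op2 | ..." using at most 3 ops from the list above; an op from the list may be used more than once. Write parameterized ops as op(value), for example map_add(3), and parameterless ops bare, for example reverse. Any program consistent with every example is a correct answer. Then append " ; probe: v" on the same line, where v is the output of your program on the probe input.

take(2) | map_neg ; probe: [44, 28]

Check, running the answer program on each example:
  [50, -3, -41, -31, -48, -39, -24, 23] -> [50, -3] -> [-50, 3]
  [-21, 28, -4, 41, 26, -29, 9, 35, 13, 30] -> [-21, 28] -> [21, -28]
  [9, 13, -16] -> [9, 13] -> [-9, -13]
  [-19, 49, -46, 32] -> [-19, 49] -> [19, -49]
  [-25, 31, 27, 4, 41, 6] -> [-25, 31] -> [25, -31]
  [-11, 26, 41, -8, 41] -> [-11, 26] -> [11, -26]
  probe: [-44, -28, -21, 36] -> [-44, -28] -> [44, 28]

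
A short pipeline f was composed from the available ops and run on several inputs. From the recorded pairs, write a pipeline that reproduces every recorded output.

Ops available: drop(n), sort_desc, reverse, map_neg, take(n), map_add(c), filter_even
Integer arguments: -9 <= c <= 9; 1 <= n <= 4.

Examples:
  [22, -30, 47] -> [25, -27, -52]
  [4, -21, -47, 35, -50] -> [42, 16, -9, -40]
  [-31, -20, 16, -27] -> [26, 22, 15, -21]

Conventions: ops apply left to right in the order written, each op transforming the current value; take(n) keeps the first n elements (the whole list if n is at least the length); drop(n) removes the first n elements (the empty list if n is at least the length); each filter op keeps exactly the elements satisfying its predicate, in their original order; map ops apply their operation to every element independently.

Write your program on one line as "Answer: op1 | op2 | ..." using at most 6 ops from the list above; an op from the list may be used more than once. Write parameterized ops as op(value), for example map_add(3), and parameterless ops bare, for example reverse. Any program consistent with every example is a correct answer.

map_neg | take(4) | reverse | map_add(-5) | sort_desc

Check, running the answer program on each example:
  [22, -30, 47] -> [-22, 30, -47] -> [-22, 30, -47] -> [-47, 30, -22] -> [-52, 25, -27] -> [25, -27, -52]
  [4, -21, -47, 35, -50] -> [-4, 21, 47, -35, 50] -> [-4, 21, 47, -35] -> [-35, 47, 21, -4] -> [-40, 42, 16, -9] -> [42, 16, -9, -40]
  [-31, -20, 16, -27] -> [31, 20, -16, 27] -> [31, 20, -16, 27] -> [27, -16, 20, 31] -> [22, -21, 15, 26] -> [26, 22, 15, -21]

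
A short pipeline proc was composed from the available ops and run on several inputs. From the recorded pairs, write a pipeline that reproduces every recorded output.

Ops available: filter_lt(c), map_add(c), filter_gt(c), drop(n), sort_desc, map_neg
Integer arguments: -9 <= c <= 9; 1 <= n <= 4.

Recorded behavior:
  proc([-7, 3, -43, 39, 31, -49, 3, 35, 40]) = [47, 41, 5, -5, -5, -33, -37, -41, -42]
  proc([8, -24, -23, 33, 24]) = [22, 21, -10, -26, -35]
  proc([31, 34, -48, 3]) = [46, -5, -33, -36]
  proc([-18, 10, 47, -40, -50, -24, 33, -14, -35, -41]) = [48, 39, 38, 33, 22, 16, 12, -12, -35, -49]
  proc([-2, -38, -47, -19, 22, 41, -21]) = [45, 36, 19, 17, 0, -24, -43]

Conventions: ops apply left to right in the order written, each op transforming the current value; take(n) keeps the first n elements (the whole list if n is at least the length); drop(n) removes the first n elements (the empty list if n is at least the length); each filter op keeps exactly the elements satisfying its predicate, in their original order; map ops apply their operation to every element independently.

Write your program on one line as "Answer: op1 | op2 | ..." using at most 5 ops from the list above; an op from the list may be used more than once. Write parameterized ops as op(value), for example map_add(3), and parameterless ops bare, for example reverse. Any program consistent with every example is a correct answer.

sort_desc | map_add(2) | map_neg | sort_desc

Check, running the answer program on each example:
  [-7, 3, -43, 39, 31, -49, 3, 35, 40] -> [40, 39, 35, 31, 3, 3, -7, -43, -49] -> [42, 41, 37, 33, 5, 5, -5, -41, -47] -> [-42, -41, -37, -33, -5, -5, 5, 41, 47] -> [47, 41, 5, -5, -5, -33, -37, -41, -42]
  [8, -24, -23, 33, 24] -> [33, 24, 8, -23, -24] -> [35, 26, 10, -21, -22] -> [-35, -26, -10, 21, 22] -> [22, 21, -10, -26, -35]
  [31, 34, -48, 3] -> [34, 31, 3, -48] -> [36, 33, 5, -46] -> [-36, -33, -5, 46] -> [46, -5, -33, -36]
  [-18, 10, 47, -40, -50, -24, 33, -14, -35, -41] -> [47, 33, 10, -14, -18, -24, -35, -40, -41, -50] -> [49, 35, 12, -12, -16, -22, -33, -38, -39, -48] -> [-49, -35, -12, 12, 16, 22, 33, 38, 39, 48] -> [48, 39, 38, 33, 22, 16, 12, -12, -35, -49]
  [-2, -38, -47, -19, 22, 41, -21] -> [41, 22, -2, -19, -21, -38, -47] -> [43, 24, 0, -17, -19, -36, -45] -> [-43, -24, 0, 17, 19, 36, 45] -> [45, 36, 19, 17, 0, -24, -43]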